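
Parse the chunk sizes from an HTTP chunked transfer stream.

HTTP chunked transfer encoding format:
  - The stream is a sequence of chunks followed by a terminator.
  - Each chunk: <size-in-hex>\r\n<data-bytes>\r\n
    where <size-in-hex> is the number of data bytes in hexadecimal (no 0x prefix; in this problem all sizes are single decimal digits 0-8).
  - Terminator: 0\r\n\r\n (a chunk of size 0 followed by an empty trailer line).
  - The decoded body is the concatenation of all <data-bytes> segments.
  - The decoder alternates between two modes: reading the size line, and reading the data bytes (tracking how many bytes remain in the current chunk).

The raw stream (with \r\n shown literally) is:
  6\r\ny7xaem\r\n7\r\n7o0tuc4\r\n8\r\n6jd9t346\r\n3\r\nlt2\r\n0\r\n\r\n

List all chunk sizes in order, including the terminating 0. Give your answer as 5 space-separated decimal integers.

Answer: 6 7 8 3 0

Derivation:
Chunk 1: stream[0..1]='6' size=0x6=6, data at stream[3..9]='y7xaem' -> body[0..6], body so far='y7xaem'
Chunk 2: stream[11..12]='7' size=0x7=7, data at stream[14..21]='7o0tuc4' -> body[6..13], body so far='y7xaem7o0tuc4'
Chunk 3: stream[23..24]='8' size=0x8=8, data at stream[26..34]='6jd9t346' -> body[13..21], body so far='y7xaem7o0tuc46jd9t346'
Chunk 4: stream[36..37]='3' size=0x3=3, data at stream[39..42]='lt2' -> body[21..24], body so far='y7xaem7o0tuc46jd9t346lt2'
Chunk 5: stream[44..45]='0' size=0 (terminator). Final body='y7xaem7o0tuc46jd9t346lt2' (24 bytes)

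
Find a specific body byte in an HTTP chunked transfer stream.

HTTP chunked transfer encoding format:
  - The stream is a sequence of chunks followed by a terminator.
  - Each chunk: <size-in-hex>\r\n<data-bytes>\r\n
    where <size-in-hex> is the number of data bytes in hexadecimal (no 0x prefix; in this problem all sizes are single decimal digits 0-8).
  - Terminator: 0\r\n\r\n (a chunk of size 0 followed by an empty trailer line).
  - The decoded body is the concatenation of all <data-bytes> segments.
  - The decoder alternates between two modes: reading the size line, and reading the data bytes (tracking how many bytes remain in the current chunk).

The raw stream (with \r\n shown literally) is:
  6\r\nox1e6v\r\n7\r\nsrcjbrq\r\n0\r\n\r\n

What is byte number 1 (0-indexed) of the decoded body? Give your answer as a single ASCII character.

Chunk 1: stream[0..1]='6' size=0x6=6, data at stream[3..9]='ox1e6v' -> body[0..6], body so far='ox1e6v'
Chunk 2: stream[11..12]='7' size=0x7=7, data at stream[14..21]='srcjbrq' -> body[6..13], body so far='ox1e6vsrcjbrq'
Chunk 3: stream[23..24]='0' size=0 (terminator). Final body='ox1e6vsrcjbrq' (13 bytes)
Body byte 1 = 'x'

Answer: x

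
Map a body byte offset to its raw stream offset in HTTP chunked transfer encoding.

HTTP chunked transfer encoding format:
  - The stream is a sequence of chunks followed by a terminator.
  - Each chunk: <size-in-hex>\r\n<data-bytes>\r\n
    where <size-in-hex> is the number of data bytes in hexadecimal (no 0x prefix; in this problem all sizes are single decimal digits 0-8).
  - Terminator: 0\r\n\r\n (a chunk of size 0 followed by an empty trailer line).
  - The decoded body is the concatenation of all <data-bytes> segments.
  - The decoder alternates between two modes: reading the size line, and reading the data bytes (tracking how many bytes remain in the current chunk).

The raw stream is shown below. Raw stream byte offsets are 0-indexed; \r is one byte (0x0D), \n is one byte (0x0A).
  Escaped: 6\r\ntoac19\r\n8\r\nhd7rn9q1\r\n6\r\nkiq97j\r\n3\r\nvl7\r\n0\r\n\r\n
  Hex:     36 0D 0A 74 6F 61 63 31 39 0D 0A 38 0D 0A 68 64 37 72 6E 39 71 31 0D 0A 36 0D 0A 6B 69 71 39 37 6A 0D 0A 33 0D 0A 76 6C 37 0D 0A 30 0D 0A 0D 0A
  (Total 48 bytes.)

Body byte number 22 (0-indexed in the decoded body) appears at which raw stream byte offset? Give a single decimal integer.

Answer: 40

Derivation:
Chunk 1: stream[0..1]='6' size=0x6=6, data at stream[3..9]='toac19' -> body[0..6], body so far='toac19'
Chunk 2: stream[11..12]='8' size=0x8=8, data at stream[14..22]='hd7rn9q1' -> body[6..14], body so far='toac19hd7rn9q1'
Chunk 3: stream[24..25]='6' size=0x6=6, data at stream[27..33]='kiq97j' -> body[14..20], body so far='toac19hd7rn9q1kiq97j'
Chunk 4: stream[35..36]='3' size=0x3=3, data at stream[38..41]='vl7' -> body[20..23], body so far='toac19hd7rn9q1kiq97jvl7'
Chunk 5: stream[43..44]='0' size=0 (terminator). Final body='toac19hd7rn9q1kiq97jvl7' (23 bytes)
Body byte 22 at stream offset 40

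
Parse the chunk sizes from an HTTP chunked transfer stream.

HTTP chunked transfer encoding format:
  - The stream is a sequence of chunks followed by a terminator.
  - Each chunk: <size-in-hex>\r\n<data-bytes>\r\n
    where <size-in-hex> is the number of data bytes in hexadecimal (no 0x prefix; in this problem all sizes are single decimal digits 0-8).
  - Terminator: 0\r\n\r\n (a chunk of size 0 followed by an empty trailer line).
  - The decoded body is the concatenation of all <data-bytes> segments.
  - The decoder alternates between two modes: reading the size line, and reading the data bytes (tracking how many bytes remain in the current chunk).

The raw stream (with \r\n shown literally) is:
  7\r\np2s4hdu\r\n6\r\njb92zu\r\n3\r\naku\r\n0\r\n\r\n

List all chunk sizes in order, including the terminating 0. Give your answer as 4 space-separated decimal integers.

Chunk 1: stream[0..1]='7' size=0x7=7, data at stream[3..10]='p2s4hdu' -> body[0..7], body so far='p2s4hdu'
Chunk 2: stream[12..13]='6' size=0x6=6, data at stream[15..21]='jb92zu' -> body[7..13], body so far='p2s4hdujb92zu'
Chunk 3: stream[23..24]='3' size=0x3=3, data at stream[26..29]='aku' -> body[13..16], body so far='p2s4hdujb92zuaku'
Chunk 4: stream[31..32]='0' size=0 (terminator). Final body='p2s4hdujb92zuaku' (16 bytes)

Answer: 7 6 3 0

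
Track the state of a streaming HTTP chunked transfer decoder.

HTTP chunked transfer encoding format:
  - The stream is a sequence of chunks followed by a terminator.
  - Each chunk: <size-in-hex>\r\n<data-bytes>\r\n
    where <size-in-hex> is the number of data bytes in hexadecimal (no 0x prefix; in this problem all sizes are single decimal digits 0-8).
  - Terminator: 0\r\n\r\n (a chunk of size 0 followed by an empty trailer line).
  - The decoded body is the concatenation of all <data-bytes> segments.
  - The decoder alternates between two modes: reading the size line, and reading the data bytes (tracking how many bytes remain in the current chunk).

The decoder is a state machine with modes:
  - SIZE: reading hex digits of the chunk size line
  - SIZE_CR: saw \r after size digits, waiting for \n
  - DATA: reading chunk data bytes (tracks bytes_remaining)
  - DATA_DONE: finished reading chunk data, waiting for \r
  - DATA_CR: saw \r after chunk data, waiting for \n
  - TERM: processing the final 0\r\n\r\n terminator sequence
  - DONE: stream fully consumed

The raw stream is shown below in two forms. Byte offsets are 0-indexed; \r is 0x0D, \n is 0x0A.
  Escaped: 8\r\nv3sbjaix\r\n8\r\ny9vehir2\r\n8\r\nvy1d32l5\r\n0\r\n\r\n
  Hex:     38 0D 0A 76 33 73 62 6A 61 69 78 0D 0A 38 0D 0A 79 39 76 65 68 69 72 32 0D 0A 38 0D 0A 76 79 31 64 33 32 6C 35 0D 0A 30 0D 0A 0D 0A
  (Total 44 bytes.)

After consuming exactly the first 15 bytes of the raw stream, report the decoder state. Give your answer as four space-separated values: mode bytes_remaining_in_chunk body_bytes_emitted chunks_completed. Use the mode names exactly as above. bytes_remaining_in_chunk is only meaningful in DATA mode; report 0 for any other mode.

Answer: SIZE_CR 0 8 1

Derivation:
Byte 0 = '8': mode=SIZE remaining=0 emitted=0 chunks_done=0
Byte 1 = 0x0D: mode=SIZE_CR remaining=0 emitted=0 chunks_done=0
Byte 2 = 0x0A: mode=DATA remaining=8 emitted=0 chunks_done=0
Byte 3 = 'v': mode=DATA remaining=7 emitted=1 chunks_done=0
Byte 4 = '3': mode=DATA remaining=6 emitted=2 chunks_done=0
Byte 5 = 's': mode=DATA remaining=5 emitted=3 chunks_done=0
Byte 6 = 'b': mode=DATA remaining=4 emitted=4 chunks_done=0
Byte 7 = 'j': mode=DATA remaining=3 emitted=5 chunks_done=0
Byte 8 = 'a': mode=DATA remaining=2 emitted=6 chunks_done=0
Byte 9 = 'i': mode=DATA remaining=1 emitted=7 chunks_done=0
Byte 10 = 'x': mode=DATA_DONE remaining=0 emitted=8 chunks_done=0
Byte 11 = 0x0D: mode=DATA_CR remaining=0 emitted=8 chunks_done=0
Byte 12 = 0x0A: mode=SIZE remaining=0 emitted=8 chunks_done=1
Byte 13 = '8': mode=SIZE remaining=0 emitted=8 chunks_done=1
Byte 14 = 0x0D: mode=SIZE_CR remaining=0 emitted=8 chunks_done=1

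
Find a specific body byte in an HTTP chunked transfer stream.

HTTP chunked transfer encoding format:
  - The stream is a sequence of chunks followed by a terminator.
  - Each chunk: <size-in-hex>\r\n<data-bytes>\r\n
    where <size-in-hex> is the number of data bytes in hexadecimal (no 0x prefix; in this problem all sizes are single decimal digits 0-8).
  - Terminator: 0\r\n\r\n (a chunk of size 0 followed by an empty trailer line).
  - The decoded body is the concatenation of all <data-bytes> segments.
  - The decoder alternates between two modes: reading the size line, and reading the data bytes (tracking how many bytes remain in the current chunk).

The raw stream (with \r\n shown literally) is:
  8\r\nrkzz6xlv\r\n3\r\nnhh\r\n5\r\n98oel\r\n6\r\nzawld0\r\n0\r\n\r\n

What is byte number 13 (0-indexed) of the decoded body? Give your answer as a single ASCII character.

Chunk 1: stream[0..1]='8' size=0x8=8, data at stream[3..11]='rkzz6xlv' -> body[0..8], body so far='rkzz6xlv'
Chunk 2: stream[13..14]='3' size=0x3=3, data at stream[16..19]='nhh' -> body[8..11], body so far='rkzz6xlvnhh'
Chunk 3: stream[21..22]='5' size=0x5=5, data at stream[24..29]='98oel' -> body[11..16], body so far='rkzz6xlvnhh98oel'
Chunk 4: stream[31..32]='6' size=0x6=6, data at stream[34..40]='zawld0' -> body[16..22], body so far='rkzz6xlvnhh98oelzawld0'
Chunk 5: stream[42..43]='0' size=0 (terminator). Final body='rkzz6xlvnhh98oelzawld0' (22 bytes)
Body byte 13 = 'o'

Answer: o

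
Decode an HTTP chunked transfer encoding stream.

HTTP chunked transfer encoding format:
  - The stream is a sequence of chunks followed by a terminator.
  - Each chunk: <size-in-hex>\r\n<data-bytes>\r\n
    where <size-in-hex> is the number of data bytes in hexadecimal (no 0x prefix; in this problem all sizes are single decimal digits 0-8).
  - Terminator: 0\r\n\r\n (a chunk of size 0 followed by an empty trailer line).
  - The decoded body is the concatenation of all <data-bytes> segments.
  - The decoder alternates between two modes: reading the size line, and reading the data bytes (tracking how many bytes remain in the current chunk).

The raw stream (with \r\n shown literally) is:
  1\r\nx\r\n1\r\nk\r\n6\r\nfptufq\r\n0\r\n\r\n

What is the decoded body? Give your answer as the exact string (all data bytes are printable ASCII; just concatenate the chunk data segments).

Chunk 1: stream[0..1]='1' size=0x1=1, data at stream[3..4]='x' -> body[0..1], body so far='x'
Chunk 2: stream[6..7]='1' size=0x1=1, data at stream[9..10]='k' -> body[1..2], body so far='xk'
Chunk 3: stream[12..13]='6' size=0x6=6, data at stream[15..21]='fptufq' -> body[2..8], body so far='xkfptufq'
Chunk 4: stream[23..24]='0' size=0 (terminator). Final body='xkfptufq' (8 bytes)

Answer: xkfptufq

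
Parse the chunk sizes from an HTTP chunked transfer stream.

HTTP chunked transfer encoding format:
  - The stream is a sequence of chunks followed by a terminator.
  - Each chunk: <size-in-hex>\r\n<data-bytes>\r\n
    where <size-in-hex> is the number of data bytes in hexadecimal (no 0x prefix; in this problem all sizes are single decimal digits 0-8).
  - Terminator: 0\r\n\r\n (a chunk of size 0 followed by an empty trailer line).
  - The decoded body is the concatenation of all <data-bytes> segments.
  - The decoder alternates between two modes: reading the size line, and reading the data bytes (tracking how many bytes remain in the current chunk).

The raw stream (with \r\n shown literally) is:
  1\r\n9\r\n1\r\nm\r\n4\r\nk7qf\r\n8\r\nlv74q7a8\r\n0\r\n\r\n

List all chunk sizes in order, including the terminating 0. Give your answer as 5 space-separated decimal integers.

Answer: 1 1 4 8 0

Derivation:
Chunk 1: stream[0..1]='1' size=0x1=1, data at stream[3..4]='9' -> body[0..1], body so far='9'
Chunk 2: stream[6..7]='1' size=0x1=1, data at stream[9..10]='m' -> body[1..2], body so far='9m'
Chunk 3: stream[12..13]='4' size=0x4=4, data at stream[15..19]='k7qf' -> body[2..6], body so far='9mk7qf'
Chunk 4: stream[21..22]='8' size=0x8=8, data at stream[24..32]='lv74q7a8' -> body[6..14], body so far='9mk7qflv74q7a8'
Chunk 5: stream[34..35]='0' size=0 (terminator). Final body='9mk7qflv74q7a8' (14 bytes)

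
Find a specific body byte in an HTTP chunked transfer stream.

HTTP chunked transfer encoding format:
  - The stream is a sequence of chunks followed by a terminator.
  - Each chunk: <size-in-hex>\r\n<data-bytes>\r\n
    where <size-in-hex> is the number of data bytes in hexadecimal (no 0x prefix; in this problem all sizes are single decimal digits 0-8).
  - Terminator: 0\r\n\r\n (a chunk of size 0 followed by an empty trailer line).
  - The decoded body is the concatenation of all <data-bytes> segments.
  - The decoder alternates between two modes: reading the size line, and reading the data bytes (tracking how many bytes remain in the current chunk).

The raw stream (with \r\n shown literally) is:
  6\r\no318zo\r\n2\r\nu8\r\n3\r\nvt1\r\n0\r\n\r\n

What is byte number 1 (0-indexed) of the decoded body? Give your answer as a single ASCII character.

Answer: 3

Derivation:
Chunk 1: stream[0..1]='6' size=0x6=6, data at stream[3..9]='o318zo' -> body[0..6], body so far='o318zo'
Chunk 2: stream[11..12]='2' size=0x2=2, data at stream[14..16]='u8' -> body[6..8], body so far='o318zou8'
Chunk 3: stream[18..19]='3' size=0x3=3, data at stream[21..24]='vt1' -> body[8..11], body so far='o318zou8vt1'
Chunk 4: stream[26..27]='0' size=0 (terminator). Final body='o318zou8vt1' (11 bytes)
Body byte 1 = '3'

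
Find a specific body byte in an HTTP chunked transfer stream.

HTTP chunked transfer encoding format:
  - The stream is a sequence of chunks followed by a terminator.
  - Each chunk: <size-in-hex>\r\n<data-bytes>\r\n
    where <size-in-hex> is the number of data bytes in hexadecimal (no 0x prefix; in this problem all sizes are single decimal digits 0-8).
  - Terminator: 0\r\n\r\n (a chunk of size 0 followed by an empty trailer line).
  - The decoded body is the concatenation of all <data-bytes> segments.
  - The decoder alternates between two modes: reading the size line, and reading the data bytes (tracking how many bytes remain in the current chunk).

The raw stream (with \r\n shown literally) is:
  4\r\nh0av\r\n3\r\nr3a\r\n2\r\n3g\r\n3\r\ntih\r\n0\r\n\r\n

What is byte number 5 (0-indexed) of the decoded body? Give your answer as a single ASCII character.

Chunk 1: stream[0..1]='4' size=0x4=4, data at stream[3..7]='h0av' -> body[0..4], body so far='h0av'
Chunk 2: stream[9..10]='3' size=0x3=3, data at stream[12..15]='r3a' -> body[4..7], body so far='h0avr3a'
Chunk 3: stream[17..18]='2' size=0x2=2, data at stream[20..22]='3g' -> body[7..9], body so far='h0avr3a3g'
Chunk 4: stream[24..25]='3' size=0x3=3, data at stream[27..30]='tih' -> body[9..12], body so far='h0avr3a3gtih'
Chunk 5: stream[32..33]='0' size=0 (terminator). Final body='h0avr3a3gtih' (12 bytes)
Body byte 5 = '3'

Answer: 3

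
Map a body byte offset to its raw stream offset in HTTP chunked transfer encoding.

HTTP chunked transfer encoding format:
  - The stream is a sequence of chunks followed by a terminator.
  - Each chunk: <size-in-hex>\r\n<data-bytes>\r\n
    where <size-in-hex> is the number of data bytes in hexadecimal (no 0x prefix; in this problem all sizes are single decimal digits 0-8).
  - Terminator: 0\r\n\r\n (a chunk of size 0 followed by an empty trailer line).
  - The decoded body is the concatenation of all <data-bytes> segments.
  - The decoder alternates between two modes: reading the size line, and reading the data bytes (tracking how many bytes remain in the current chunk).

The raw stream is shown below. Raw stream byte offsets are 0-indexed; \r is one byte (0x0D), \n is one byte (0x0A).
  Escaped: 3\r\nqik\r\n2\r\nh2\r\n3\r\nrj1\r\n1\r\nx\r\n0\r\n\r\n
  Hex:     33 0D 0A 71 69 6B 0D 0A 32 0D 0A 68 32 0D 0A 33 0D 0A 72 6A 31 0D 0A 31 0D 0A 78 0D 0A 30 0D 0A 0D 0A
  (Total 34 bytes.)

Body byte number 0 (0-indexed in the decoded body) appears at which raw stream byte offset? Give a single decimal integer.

Answer: 3

Derivation:
Chunk 1: stream[0..1]='3' size=0x3=3, data at stream[3..6]='qik' -> body[0..3], body so far='qik'
Chunk 2: stream[8..9]='2' size=0x2=2, data at stream[11..13]='h2' -> body[3..5], body so far='qikh2'
Chunk 3: stream[15..16]='3' size=0x3=3, data at stream[18..21]='rj1' -> body[5..8], body so far='qikh2rj1'
Chunk 4: stream[23..24]='1' size=0x1=1, data at stream[26..27]='x' -> body[8..9], body so far='qikh2rj1x'
Chunk 5: stream[29..30]='0' size=0 (terminator). Final body='qikh2rj1x' (9 bytes)
Body byte 0 at stream offset 3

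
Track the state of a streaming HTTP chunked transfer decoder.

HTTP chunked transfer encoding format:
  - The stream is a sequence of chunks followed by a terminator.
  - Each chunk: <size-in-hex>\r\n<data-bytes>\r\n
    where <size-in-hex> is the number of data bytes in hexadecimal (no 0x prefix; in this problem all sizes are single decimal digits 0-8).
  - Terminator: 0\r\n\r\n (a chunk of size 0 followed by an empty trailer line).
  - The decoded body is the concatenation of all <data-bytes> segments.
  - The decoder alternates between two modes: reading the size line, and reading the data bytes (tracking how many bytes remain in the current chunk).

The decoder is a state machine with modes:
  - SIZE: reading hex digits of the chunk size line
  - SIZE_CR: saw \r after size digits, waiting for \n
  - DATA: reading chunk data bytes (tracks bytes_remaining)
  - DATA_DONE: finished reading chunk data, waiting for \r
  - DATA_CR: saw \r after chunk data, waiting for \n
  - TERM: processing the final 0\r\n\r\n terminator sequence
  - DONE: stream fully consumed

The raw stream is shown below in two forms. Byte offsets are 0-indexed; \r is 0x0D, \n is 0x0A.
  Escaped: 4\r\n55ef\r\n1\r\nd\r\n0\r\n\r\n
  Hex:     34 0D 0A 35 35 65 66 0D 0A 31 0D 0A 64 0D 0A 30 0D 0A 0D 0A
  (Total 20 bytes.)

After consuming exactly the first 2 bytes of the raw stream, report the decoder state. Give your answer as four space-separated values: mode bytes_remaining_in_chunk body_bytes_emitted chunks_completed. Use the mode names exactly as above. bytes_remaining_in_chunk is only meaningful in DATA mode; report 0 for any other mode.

Byte 0 = '4': mode=SIZE remaining=0 emitted=0 chunks_done=0
Byte 1 = 0x0D: mode=SIZE_CR remaining=0 emitted=0 chunks_done=0

Answer: SIZE_CR 0 0 0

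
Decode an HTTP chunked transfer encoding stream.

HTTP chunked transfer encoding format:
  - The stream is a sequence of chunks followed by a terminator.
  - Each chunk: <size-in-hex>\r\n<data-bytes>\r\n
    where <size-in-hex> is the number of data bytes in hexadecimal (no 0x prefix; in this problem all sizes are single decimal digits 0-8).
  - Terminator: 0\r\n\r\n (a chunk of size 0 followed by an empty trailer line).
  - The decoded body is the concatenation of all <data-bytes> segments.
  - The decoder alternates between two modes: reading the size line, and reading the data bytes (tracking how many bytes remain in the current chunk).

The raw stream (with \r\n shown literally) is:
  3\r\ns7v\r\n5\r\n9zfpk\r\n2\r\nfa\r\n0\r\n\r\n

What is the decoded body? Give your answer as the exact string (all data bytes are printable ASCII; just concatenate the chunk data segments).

Answer: s7v9zfpkfa

Derivation:
Chunk 1: stream[0..1]='3' size=0x3=3, data at stream[3..6]='s7v' -> body[0..3], body so far='s7v'
Chunk 2: stream[8..9]='5' size=0x5=5, data at stream[11..16]='9zfpk' -> body[3..8], body so far='s7v9zfpk'
Chunk 3: stream[18..19]='2' size=0x2=2, data at stream[21..23]='fa' -> body[8..10], body so far='s7v9zfpkfa'
Chunk 4: stream[25..26]='0' size=0 (terminator). Final body='s7v9zfpkfa' (10 bytes)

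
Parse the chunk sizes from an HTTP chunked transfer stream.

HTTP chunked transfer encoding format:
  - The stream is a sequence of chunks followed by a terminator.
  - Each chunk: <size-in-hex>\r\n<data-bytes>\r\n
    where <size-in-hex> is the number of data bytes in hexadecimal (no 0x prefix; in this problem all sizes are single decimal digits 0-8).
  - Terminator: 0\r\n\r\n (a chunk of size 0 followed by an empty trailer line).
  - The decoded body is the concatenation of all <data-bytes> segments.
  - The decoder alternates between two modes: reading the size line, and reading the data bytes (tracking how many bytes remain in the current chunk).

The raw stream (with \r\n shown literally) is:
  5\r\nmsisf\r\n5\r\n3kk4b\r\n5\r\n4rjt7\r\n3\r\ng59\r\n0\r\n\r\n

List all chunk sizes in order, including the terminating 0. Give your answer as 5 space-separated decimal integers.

Answer: 5 5 5 3 0

Derivation:
Chunk 1: stream[0..1]='5' size=0x5=5, data at stream[3..8]='msisf' -> body[0..5], body so far='msisf'
Chunk 2: stream[10..11]='5' size=0x5=5, data at stream[13..18]='3kk4b' -> body[5..10], body so far='msisf3kk4b'
Chunk 3: stream[20..21]='5' size=0x5=5, data at stream[23..28]='4rjt7' -> body[10..15], body so far='msisf3kk4b4rjt7'
Chunk 4: stream[30..31]='3' size=0x3=3, data at stream[33..36]='g59' -> body[15..18], body so far='msisf3kk4b4rjt7g59'
Chunk 5: stream[38..39]='0' size=0 (terminator). Final body='msisf3kk4b4rjt7g59' (18 bytes)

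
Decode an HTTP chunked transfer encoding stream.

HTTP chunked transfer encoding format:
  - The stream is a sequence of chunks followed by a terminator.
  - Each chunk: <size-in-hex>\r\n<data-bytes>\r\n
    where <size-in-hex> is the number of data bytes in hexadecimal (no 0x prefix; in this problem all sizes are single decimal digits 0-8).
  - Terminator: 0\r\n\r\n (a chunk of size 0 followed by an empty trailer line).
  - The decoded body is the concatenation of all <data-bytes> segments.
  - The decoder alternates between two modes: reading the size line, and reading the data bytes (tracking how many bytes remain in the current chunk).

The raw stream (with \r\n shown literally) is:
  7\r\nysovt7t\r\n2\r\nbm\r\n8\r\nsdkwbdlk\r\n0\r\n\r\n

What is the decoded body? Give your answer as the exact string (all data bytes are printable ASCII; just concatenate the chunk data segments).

Answer: ysovt7tbmsdkwbdlk

Derivation:
Chunk 1: stream[0..1]='7' size=0x7=7, data at stream[3..10]='ysovt7t' -> body[0..7], body so far='ysovt7t'
Chunk 2: stream[12..13]='2' size=0x2=2, data at stream[15..17]='bm' -> body[7..9], body so far='ysovt7tbm'
Chunk 3: stream[19..20]='8' size=0x8=8, data at stream[22..30]='sdkwbdlk' -> body[9..17], body so far='ysovt7tbmsdkwbdlk'
Chunk 4: stream[32..33]='0' size=0 (terminator). Final body='ysovt7tbmsdkwbdlk' (17 bytes)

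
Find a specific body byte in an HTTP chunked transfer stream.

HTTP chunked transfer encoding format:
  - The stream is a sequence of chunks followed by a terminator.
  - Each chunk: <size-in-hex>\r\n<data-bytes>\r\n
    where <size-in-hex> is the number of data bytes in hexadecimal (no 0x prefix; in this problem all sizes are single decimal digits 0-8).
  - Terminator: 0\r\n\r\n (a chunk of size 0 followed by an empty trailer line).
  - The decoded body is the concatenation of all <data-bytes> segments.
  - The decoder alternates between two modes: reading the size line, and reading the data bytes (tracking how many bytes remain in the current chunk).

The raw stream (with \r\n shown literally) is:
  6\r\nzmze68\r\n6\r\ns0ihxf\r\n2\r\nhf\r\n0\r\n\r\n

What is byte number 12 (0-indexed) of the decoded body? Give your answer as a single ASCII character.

Chunk 1: stream[0..1]='6' size=0x6=6, data at stream[3..9]='zmze68' -> body[0..6], body so far='zmze68'
Chunk 2: stream[11..12]='6' size=0x6=6, data at stream[14..20]='s0ihxf' -> body[6..12], body so far='zmze68s0ihxf'
Chunk 3: stream[22..23]='2' size=0x2=2, data at stream[25..27]='hf' -> body[12..14], body so far='zmze68s0ihxfhf'
Chunk 4: stream[29..30]='0' size=0 (terminator). Final body='zmze68s0ihxfhf' (14 bytes)
Body byte 12 = 'h'

Answer: h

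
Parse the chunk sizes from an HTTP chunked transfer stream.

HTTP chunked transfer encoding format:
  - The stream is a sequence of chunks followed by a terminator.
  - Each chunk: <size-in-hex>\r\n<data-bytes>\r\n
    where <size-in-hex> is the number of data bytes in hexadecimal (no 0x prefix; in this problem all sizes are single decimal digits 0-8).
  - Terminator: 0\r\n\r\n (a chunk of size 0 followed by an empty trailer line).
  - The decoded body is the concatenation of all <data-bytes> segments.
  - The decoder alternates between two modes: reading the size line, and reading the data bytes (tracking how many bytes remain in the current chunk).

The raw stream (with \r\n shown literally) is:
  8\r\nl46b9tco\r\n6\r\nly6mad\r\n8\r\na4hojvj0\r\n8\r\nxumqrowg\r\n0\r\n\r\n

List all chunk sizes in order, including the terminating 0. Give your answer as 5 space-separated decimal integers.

Chunk 1: stream[0..1]='8' size=0x8=8, data at stream[3..11]='l46b9tco' -> body[0..8], body so far='l46b9tco'
Chunk 2: stream[13..14]='6' size=0x6=6, data at stream[16..22]='ly6mad' -> body[8..14], body so far='l46b9tcoly6mad'
Chunk 3: stream[24..25]='8' size=0x8=8, data at stream[27..35]='a4hojvj0' -> body[14..22], body so far='l46b9tcoly6mada4hojvj0'
Chunk 4: stream[37..38]='8' size=0x8=8, data at stream[40..48]='xumqrowg' -> body[22..30], body so far='l46b9tcoly6mada4hojvj0xumqrowg'
Chunk 5: stream[50..51]='0' size=0 (terminator). Final body='l46b9tcoly6mada4hojvj0xumqrowg' (30 bytes)

Answer: 8 6 8 8 0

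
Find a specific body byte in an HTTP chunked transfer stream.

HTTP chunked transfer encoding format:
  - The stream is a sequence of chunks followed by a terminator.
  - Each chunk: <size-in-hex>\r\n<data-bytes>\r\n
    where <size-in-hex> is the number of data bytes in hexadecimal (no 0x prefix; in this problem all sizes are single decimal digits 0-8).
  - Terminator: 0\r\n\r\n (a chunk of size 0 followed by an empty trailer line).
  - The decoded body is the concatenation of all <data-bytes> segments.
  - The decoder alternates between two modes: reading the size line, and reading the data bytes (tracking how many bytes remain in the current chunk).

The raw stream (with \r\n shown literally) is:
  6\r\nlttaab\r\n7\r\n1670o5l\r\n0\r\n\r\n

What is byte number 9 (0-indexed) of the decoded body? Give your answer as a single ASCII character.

Chunk 1: stream[0..1]='6' size=0x6=6, data at stream[3..9]='lttaab' -> body[0..6], body so far='lttaab'
Chunk 2: stream[11..12]='7' size=0x7=7, data at stream[14..21]='1670o5l' -> body[6..13], body so far='lttaab1670o5l'
Chunk 3: stream[23..24]='0' size=0 (terminator). Final body='lttaab1670o5l' (13 bytes)
Body byte 9 = '0'

Answer: 0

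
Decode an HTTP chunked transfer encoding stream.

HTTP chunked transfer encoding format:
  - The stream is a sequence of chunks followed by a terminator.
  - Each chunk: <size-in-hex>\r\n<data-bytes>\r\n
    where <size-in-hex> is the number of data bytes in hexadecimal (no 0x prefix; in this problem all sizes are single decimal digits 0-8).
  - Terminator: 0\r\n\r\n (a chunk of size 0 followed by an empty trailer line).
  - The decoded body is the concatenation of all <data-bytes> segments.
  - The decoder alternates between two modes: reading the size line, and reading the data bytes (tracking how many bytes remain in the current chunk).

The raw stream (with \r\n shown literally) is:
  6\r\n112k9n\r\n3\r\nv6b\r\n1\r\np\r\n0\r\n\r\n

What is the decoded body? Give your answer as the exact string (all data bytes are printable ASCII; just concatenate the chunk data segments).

Chunk 1: stream[0..1]='6' size=0x6=6, data at stream[3..9]='112k9n' -> body[0..6], body so far='112k9n'
Chunk 2: stream[11..12]='3' size=0x3=3, data at stream[14..17]='v6b' -> body[6..9], body so far='112k9nv6b'
Chunk 3: stream[19..20]='1' size=0x1=1, data at stream[22..23]='p' -> body[9..10], body so far='112k9nv6bp'
Chunk 4: stream[25..26]='0' size=0 (terminator). Final body='112k9nv6bp' (10 bytes)

Answer: 112k9nv6bp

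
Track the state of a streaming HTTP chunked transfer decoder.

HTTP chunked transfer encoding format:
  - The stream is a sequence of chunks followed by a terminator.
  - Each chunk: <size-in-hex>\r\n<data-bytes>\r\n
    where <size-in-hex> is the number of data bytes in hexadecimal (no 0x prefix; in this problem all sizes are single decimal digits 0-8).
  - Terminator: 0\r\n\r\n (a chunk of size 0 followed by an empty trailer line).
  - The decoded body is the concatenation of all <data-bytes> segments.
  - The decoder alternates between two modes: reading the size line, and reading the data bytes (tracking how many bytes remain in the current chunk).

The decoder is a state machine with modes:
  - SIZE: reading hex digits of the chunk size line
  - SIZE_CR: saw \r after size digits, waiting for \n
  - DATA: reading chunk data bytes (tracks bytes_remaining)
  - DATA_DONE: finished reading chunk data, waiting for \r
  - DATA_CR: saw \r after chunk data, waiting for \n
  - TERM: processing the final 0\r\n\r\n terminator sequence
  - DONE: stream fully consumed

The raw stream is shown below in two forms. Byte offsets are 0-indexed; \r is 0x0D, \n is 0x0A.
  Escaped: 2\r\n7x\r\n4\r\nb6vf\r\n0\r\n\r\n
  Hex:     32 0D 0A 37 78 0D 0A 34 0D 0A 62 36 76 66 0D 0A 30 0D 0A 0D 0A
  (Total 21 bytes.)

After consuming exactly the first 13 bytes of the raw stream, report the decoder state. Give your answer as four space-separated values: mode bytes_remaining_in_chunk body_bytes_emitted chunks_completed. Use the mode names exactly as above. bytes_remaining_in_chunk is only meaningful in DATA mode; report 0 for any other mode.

Answer: DATA 1 5 1

Derivation:
Byte 0 = '2': mode=SIZE remaining=0 emitted=0 chunks_done=0
Byte 1 = 0x0D: mode=SIZE_CR remaining=0 emitted=0 chunks_done=0
Byte 2 = 0x0A: mode=DATA remaining=2 emitted=0 chunks_done=0
Byte 3 = '7': mode=DATA remaining=1 emitted=1 chunks_done=0
Byte 4 = 'x': mode=DATA_DONE remaining=0 emitted=2 chunks_done=0
Byte 5 = 0x0D: mode=DATA_CR remaining=0 emitted=2 chunks_done=0
Byte 6 = 0x0A: mode=SIZE remaining=0 emitted=2 chunks_done=1
Byte 7 = '4': mode=SIZE remaining=0 emitted=2 chunks_done=1
Byte 8 = 0x0D: mode=SIZE_CR remaining=0 emitted=2 chunks_done=1
Byte 9 = 0x0A: mode=DATA remaining=4 emitted=2 chunks_done=1
Byte 10 = 'b': mode=DATA remaining=3 emitted=3 chunks_done=1
Byte 11 = '6': mode=DATA remaining=2 emitted=4 chunks_done=1
Byte 12 = 'v': mode=DATA remaining=1 emitted=5 chunks_done=1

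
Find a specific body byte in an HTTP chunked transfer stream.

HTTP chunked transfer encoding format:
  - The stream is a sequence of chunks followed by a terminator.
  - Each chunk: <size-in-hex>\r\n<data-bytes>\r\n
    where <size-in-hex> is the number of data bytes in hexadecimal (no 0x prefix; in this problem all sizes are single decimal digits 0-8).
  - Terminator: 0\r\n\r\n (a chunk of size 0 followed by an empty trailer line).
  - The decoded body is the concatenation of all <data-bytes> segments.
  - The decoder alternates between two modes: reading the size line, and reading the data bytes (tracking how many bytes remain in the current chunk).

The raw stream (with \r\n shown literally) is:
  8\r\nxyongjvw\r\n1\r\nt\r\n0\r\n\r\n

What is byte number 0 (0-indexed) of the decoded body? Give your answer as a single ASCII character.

Chunk 1: stream[0..1]='8' size=0x8=8, data at stream[3..11]='xyongjvw' -> body[0..8], body so far='xyongjvw'
Chunk 2: stream[13..14]='1' size=0x1=1, data at stream[16..17]='t' -> body[8..9], body so far='xyongjvwt'
Chunk 3: stream[19..20]='0' size=0 (terminator). Final body='xyongjvwt' (9 bytes)
Body byte 0 = 'x'

Answer: x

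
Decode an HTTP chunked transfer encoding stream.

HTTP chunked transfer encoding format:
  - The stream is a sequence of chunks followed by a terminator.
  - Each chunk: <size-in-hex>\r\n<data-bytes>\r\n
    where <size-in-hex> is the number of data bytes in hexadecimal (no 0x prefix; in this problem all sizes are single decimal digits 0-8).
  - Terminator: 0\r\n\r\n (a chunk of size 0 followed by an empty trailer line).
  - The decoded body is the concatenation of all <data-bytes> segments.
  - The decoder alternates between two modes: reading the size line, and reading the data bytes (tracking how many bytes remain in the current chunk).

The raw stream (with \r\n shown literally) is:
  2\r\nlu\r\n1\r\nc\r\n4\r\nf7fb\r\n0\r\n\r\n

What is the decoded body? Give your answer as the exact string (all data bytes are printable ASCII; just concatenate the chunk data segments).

Answer: lucf7fb

Derivation:
Chunk 1: stream[0..1]='2' size=0x2=2, data at stream[3..5]='lu' -> body[0..2], body so far='lu'
Chunk 2: stream[7..8]='1' size=0x1=1, data at stream[10..11]='c' -> body[2..3], body so far='luc'
Chunk 3: stream[13..14]='4' size=0x4=4, data at stream[16..20]='f7fb' -> body[3..7], body so far='lucf7fb'
Chunk 4: stream[22..23]='0' size=0 (terminator). Final body='lucf7fb' (7 bytes)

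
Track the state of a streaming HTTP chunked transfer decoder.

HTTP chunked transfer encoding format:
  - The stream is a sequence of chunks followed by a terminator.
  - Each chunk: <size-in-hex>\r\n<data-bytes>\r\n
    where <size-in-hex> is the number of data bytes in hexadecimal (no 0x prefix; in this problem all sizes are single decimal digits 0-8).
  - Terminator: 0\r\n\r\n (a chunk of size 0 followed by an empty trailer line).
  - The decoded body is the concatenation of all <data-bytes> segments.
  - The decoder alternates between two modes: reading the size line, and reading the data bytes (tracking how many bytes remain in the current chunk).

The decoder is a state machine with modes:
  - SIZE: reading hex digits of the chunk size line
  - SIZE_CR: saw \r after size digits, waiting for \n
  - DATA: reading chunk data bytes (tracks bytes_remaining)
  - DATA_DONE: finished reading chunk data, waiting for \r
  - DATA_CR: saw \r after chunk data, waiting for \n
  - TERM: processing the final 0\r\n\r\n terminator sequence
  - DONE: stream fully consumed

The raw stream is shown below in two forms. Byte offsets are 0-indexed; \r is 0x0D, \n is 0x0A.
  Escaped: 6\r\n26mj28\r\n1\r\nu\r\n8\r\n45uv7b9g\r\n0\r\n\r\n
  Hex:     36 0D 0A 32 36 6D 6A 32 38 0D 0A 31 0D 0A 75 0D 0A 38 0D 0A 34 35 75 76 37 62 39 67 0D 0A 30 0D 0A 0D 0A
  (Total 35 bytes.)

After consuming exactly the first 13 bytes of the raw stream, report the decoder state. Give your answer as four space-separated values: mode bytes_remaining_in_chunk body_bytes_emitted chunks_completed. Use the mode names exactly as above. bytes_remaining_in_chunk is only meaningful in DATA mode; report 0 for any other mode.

Byte 0 = '6': mode=SIZE remaining=0 emitted=0 chunks_done=0
Byte 1 = 0x0D: mode=SIZE_CR remaining=0 emitted=0 chunks_done=0
Byte 2 = 0x0A: mode=DATA remaining=6 emitted=0 chunks_done=0
Byte 3 = '2': mode=DATA remaining=5 emitted=1 chunks_done=0
Byte 4 = '6': mode=DATA remaining=4 emitted=2 chunks_done=0
Byte 5 = 'm': mode=DATA remaining=3 emitted=3 chunks_done=0
Byte 6 = 'j': mode=DATA remaining=2 emitted=4 chunks_done=0
Byte 7 = '2': mode=DATA remaining=1 emitted=5 chunks_done=0
Byte 8 = '8': mode=DATA_DONE remaining=0 emitted=6 chunks_done=0
Byte 9 = 0x0D: mode=DATA_CR remaining=0 emitted=6 chunks_done=0
Byte 10 = 0x0A: mode=SIZE remaining=0 emitted=6 chunks_done=1
Byte 11 = '1': mode=SIZE remaining=0 emitted=6 chunks_done=1
Byte 12 = 0x0D: mode=SIZE_CR remaining=0 emitted=6 chunks_done=1

Answer: SIZE_CR 0 6 1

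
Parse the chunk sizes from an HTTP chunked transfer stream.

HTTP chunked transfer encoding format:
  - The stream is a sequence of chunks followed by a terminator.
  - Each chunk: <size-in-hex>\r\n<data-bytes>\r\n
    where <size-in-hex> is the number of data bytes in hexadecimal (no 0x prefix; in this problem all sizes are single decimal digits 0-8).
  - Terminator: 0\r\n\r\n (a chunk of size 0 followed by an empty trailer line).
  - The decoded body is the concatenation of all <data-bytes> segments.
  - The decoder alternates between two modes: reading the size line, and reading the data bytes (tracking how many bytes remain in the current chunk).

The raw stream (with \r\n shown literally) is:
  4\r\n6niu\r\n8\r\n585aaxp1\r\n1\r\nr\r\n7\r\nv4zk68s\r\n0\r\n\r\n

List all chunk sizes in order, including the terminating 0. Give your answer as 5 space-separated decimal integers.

Answer: 4 8 1 7 0

Derivation:
Chunk 1: stream[0..1]='4' size=0x4=4, data at stream[3..7]='6niu' -> body[0..4], body so far='6niu'
Chunk 2: stream[9..10]='8' size=0x8=8, data at stream[12..20]='585aaxp1' -> body[4..12], body so far='6niu585aaxp1'
Chunk 3: stream[22..23]='1' size=0x1=1, data at stream[25..26]='r' -> body[12..13], body so far='6niu585aaxp1r'
Chunk 4: stream[28..29]='7' size=0x7=7, data at stream[31..38]='v4zk68s' -> body[13..20], body so far='6niu585aaxp1rv4zk68s'
Chunk 5: stream[40..41]='0' size=0 (terminator). Final body='6niu585aaxp1rv4zk68s' (20 bytes)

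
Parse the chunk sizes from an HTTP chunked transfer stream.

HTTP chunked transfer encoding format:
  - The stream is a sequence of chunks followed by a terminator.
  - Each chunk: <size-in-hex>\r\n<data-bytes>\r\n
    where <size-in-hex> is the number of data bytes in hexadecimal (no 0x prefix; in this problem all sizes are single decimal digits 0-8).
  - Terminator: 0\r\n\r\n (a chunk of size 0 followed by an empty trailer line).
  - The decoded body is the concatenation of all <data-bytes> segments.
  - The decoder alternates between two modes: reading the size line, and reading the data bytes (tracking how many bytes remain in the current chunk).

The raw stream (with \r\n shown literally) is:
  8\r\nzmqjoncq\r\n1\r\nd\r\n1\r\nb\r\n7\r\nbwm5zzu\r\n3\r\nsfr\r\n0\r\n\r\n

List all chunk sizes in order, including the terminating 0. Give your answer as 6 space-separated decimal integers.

Answer: 8 1 1 7 3 0

Derivation:
Chunk 1: stream[0..1]='8' size=0x8=8, data at stream[3..11]='zmqjoncq' -> body[0..8], body so far='zmqjoncq'
Chunk 2: stream[13..14]='1' size=0x1=1, data at stream[16..17]='d' -> body[8..9], body so far='zmqjoncqd'
Chunk 3: stream[19..20]='1' size=0x1=1, data at stream[22..23]='b' -> body[9..10], body so far='zmqjoncqdb'
Chunk 4: stream[25..26]='7' size=0x7=7, data at stream[28..35]='bwm5zzu' -> body[10..17], body so far='zmqjoncqdbbwm5zzu'
Chunk 5: stream[37..38]='3' size=0x3=3, data at stream[40..43]='sfr' -> body[17..20], body so far='zmqjoncqdbbwm5zzusfr'
Chunk 6: stream[45..46]='0' size=0 (terminator). Final body='zmqjoncqdbbwm5zzusfr' (20 bytes)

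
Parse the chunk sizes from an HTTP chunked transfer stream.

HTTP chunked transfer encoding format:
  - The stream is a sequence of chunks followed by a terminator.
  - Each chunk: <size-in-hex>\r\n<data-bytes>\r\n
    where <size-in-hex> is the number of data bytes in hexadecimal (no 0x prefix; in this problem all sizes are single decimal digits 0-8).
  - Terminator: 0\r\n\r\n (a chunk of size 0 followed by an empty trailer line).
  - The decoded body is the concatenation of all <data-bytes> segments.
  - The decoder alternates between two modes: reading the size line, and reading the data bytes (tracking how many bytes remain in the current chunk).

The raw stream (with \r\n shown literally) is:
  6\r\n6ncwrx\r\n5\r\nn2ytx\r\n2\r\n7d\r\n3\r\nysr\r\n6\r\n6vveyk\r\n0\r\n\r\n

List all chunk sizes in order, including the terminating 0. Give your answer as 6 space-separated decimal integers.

Chunk 1: stream[0..1]='6' size=0x6=6, data at stream[3..9]='6ncwrx' -> body[0..6], body so far='6ncwrx'
Chunk 2: stream[11..12]='5' size=0x5=5, data at stream[14..19]='n2ytx' -> body[6..11], body so far='6ncwrxn2ytx'
Chunk 3: stream[21..22]='2' size=0x2=2, data at stream[24..26]='7d' -> body[11..13], body so far='6ncwrxn2ytx7d'
Chunk 4: stream[28..29]='3' size=0x3=3, data at stream[31..34]='ysr' -> body[13..16], body so far='6ncwrxn2ytx7dysr'
Chunk 5: stream[36..37]='6' size=0x6=6, data at stream[39..45]='6vveyk' -> body[16..22], body so far='6ncwrxn2ytx7dysr6vveyk'
Chunk 6: stream[47..48]='0' size=0 (terminator). Final body='6ncwrxn2ytx7dysr6vveyk' (22 bytes)

Answer: 6 5 2 3 6 0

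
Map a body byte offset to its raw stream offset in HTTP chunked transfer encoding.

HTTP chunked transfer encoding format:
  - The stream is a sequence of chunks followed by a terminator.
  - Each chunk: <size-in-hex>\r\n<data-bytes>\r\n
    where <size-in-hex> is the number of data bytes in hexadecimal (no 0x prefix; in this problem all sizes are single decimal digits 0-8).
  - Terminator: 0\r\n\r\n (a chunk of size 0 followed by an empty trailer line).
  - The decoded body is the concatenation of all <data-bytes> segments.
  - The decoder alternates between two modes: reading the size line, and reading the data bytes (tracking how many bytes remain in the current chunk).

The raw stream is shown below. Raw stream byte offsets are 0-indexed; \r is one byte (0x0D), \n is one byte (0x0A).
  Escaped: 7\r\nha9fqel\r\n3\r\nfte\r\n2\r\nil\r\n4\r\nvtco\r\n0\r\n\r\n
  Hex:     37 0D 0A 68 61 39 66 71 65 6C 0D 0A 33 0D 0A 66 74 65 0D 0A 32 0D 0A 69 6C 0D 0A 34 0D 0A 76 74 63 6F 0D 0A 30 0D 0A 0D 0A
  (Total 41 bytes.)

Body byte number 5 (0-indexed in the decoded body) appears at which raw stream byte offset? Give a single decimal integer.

Answer: 8

Derivation:
Chunk 1: stream[0..1]='7' size=0x7=7, data at stream[3..10]='ha9fqel' -> body[0..7], body so far='ha9fqel'
Chunk 2: stream[12..13]='3' size=0x3=3, data at stream[15..18]='fte' -> body[7..10], body so far='ha9fqelfte'
Chunk 3: stream[20..21]='2' size=0x2=2, data at stream[23..25]='il' -> body[10..12], body so far='ha9fqelfteil'
Chunk 4: stream[27..28]='4' size=0x4=4, data at stream[30..34]='vtco' -> body[12..16], body so far='ha9fqelfteilvtco'
Chunk 5: stream[36..37]='0' size=0 (terminator). Final body='ha9fqelfteilvtco' (16 bytes)
Body byte 5 at stream offset 8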